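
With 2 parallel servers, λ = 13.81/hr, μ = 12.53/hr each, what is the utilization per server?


ρ = λ/(cμ) = 13.81/(2·12.53) = 13.81/25.06 = 0.5511

Final: 0.5511


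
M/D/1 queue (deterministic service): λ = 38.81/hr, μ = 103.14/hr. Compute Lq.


ρ = 38.81/103.14 = 0.3763
M/D/1: Lq = ρ²/(2(1−ρ)) = 0.1416/(2·0.6237) = 0.11351

Final: 0.11351


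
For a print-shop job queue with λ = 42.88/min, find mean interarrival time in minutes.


Mean interarrival time = 1/λ = 1/42.88 minute = 0.02332 minute
In minutes: 0.02332 × 1 = 0.02332 min

Final: 0.02332 min


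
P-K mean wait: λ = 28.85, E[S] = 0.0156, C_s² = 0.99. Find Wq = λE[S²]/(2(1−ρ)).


ρ = λ·E[S] = 28.85·0.0156 = 0.4501
E[S²] = E[S]²(1+C_s²) = 0.0156²·(1+0.99) = 0.0004843
Wq = λ·E[S²]/(2(1−ρ)) = 28.85·0.0004843/(2·0.5499) = 0.01270 hr

Final: 0.01270 hr


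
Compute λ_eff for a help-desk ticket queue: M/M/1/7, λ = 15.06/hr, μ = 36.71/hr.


ρ = 0.4102; P_K = (1−ρ)ρ^7/(1−ρ^8) = 0.001154
λ_eff = λ(1 − P_K) = 15.06·(1 − 0.001154) = 15.06·0.998846 = 15.0426 /hr

Final: 15.0426 /hr


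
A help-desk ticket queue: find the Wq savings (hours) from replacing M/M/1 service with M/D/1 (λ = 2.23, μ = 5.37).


ρ = 2.23/5.37 = 0.4153
Wq(M/M/1) = ρ/(μ−λ) = 0.4153/3.14 = 0.13225 hr
Wq(M/D/1) = ρ/(2(μ−λ)) = 0.06613 hr
Savings = 0.13225 − 0.06613 = 0.06613 hr

Final: 0.06613 hr


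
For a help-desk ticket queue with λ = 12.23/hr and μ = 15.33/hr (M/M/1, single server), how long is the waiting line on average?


ρ = 12.23/15.33 = 0.7978
Lq = ρ²/(1−ρ) = 0.6365/0.2022 = 3.1474

Final: 3.1474


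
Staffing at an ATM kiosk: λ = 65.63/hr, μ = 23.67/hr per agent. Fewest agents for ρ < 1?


Stability requires cμ > λ ⇔ c > λ/μ.
λ/μ = 65.63/23.67 = 2.7727
Minimum integer c = ⌊2.7727⌋ + 1 = 3
Check: 3·23.67 = 71.01 > 65.63, while 2·23.67 = 47.34 ≤ 65.63

Final: 3 servers


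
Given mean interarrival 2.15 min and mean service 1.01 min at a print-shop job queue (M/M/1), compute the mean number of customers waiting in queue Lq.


λ = 60/2.15 = 27.9070 /hr
μ = 60/1.01 = 59.4059 /hr
ρ = λ/μ = 27.9070/59.4059 = 0.4698
Lq = ρ²/(1−ρ) = 0.2207/0.5302 = 0.4162

Final: 0.4162


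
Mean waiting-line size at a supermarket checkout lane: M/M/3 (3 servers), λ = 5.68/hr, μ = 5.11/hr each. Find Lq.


a = λ/μ = 1.1115; ρ = a/3 = 0.3705
P₀ = 0.323318
Lq = P₀·a^c·ρ / (c!·(1−ρ)²) = 0.323318·1.37335·0.3705/(6·0.39625)
= 0.06920

Final: 0.06920


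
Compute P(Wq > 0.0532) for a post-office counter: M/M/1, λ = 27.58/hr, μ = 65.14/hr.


ρ = 27.58/65.14 = 0.4234
P(Wq > t) = ρ·e^{−(μ−λ)t} = 0.4234·e^{−1.9982}
= 0.4234·0.135580 = 0.057404

Final: 0.057404


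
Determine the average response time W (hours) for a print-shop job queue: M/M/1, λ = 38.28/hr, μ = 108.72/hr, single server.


W = 1/(μ−λ) = 1/(108.72 − 38.28) = 1/70.44 = 0.01420 hr

Final: 0.01420 hr


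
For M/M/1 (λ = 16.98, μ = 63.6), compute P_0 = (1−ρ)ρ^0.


ρ = 16.98/63.6 = 0.2670
P_n = (1−ρ)·ρ^n = (1 − 0.2670)·0.2670^0 = 0.7330·1.000000 = 0.733019

Final: 0.733019


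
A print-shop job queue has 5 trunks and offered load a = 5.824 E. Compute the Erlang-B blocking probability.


B(c,a) = (a^c/c!) / Σ_{k=0}^{c} a^k/k!
a^5/5! = 55.837451
Σ terms (k=0..5): 1.00000 + 5.82400 + 16.95949 + 32.92402 + 47.93737 + 55.83745 = 160.482331
B = 55.837451/160.482331 = 0.347935

Final: 0.347935


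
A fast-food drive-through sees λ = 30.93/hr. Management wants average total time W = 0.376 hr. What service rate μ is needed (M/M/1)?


W = 1/(μ−λ) ⇒ μ − λ = 1/W = 1/0.376 = 2.6596
μ = λ + 1/W = 30.93 + 2.6596 = 33.5896 per hr

Final: 33.5896 /hr


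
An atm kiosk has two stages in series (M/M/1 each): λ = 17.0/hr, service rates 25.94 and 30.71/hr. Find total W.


Each node sees arrival rate λ = 17.0/hr (tandem ⇒ throughput preserved).
W₁ = 1/(μ₁−λ) = 1/(25.94−17.0) = 0.11186 hr
W₂ = 1/(μ₂−λ) = 1/(30.71−17.0) = 0.07294 hr
W_total = W₁ + W₂ = 0.11186 + 0.07294 = 0.18480 hr

Final: 0.18480 hr


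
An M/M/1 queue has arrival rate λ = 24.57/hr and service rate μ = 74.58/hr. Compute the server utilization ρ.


ρ = λ/μ = 24.57/74.58 = 0.3294

Final: 0.3294


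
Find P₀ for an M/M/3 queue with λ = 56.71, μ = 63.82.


a = λ/μ = 56.71/63.82 = 0.8886; ρ = a/c = 0.2962
Σ_{k=0}^{2} a^k/k! (terms k=0..2) = 1.00000 + 0.88859 + 0.39480 = 2.28339
Tail: a^3/(3!(1−ρ)) = 0.70163/(6·0.7038) = 0.16615
P₀ = 1/(2.28339 + 0.16615) = 1/2.44954 = 0.408239

Final: 0.408239


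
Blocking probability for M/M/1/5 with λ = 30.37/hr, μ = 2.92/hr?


ρ = λ/μ = 30.37/2.92 = 10.4007
P_K = (1−ρ)ρ^K/(1−ρ^(K+1)) = (-9.4007·121705.359167)/(1 − 1265819.095169)
= -1144113.736002/-1265818.095169 = 0.903853

Final: 0.903853


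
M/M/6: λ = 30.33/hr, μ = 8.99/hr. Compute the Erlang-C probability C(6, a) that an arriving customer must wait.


a = λ/μ = 3.3737; ρ = a/6 = 0.5623
P₀ = 0.033130 (from M/M/c formula)
C(c,a) = [a^c/(c!(1−ρ))]·P₀ = [1474.60707/(720·0.4377)]·0.033130
= 4.67906·0.033130 = 0.155016

Final: 0.155016


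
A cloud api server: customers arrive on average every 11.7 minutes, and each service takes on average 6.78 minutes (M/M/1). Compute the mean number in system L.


λ = 60/11.7 = 5.1282 /hr
μ = 60/6.78 = 8.8496 /hr
ρ = λ/μ = 5.1282/8.8496 = 0.5795
L = ρ/(1−ρ) = 0.5795/0.4205 = 1.3780

Final: 1.3780


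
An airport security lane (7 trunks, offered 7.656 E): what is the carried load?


B(7,7.656) = 0.288398 (Erlang-B)
Carried load = a(1 − B) = 7.656·(1 − 0.288398) = 7.656·0.711602 = 5.4480 E

Final: 5.4480 Erlangs


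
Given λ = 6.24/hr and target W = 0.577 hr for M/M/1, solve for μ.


W = 1/(μ−λ) ⇒ μ − λ = 1/W = 1/0.577 = 1.7331
μ = λ + 1/W = 6.24 + 1.7331 = 7.9731 per hr

Final: 7.9731 /hr


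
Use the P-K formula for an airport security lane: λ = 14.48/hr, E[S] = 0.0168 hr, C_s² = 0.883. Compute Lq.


ρ = λ·E[S] = 14.48·0.0168 = 0.2433
Lq = ρ²(1+C_s²)/(2(1−ρ)) = 0.05918·(1+0.883)/(2·0.7567)
= 0.05918·1.8830/1.5135 = 0.07363

Final: 0.07363


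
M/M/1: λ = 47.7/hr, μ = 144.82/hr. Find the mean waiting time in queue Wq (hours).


ρ = 47.7/144.82 = 0.3294
Wq = ρ/(μ−λ) = 0.3294/(144.82 − 47.7) = 0.3294/97.12 = 0.003391 hr

Final: 0.003391 hr


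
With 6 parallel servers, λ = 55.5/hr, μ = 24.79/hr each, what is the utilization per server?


ρ = λ/(cμ) = 55.5/(6·24.79) = 55.5/148.74 = 0.3731

Final: 0.3731


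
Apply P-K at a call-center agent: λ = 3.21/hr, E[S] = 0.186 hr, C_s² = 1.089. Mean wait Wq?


ρ = λ·E[S] = 3.21·0.186 = 0.5971
E[S²] = E[S]²(1+C_s²) = 0.186²·(1+1.089) = 0.072271
Wq = λ·E[S²]/(2(1−ρ)) = 3.21·0.072271/(2·0.4029) = 0.28787 hr

Final: 0.28787 hr


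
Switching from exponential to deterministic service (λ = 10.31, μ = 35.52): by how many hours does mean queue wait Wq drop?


ρ = 10.31/35.52 = 0.2903
Wq(M/M/1) = ρ/(μ−λ) = 0.2903/25.21 = 0.01151 hr
Wq(M/D/1) = ρ/(2(μ−λ)) = 0.005757 hr
Savings = 0.01151 − 0.005757 = 0.005757 hr

Final: 0.005757 hr


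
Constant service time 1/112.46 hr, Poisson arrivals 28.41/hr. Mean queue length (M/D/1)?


ρ = 28.41/112.46 = 0.2526
M/D/1: Lq = ρ²/(2(1−ρ)) = 0.06382/(2·0.7474) = 0.04269

Final: 0.04269


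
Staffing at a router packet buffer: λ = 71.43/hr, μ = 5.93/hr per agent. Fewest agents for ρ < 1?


Stability requires cμ > λ ⇔ c > λ/μ.
λ/μ = 71.43/5.93 = 12.0455
Minimum integer c = ⌊12.0455⌋ + 1 = 13
Check: 13·5.93 = 77.09 > 71.43, while 12·5.93 = 71.16 ≤ 71.43

Final: 13 servers


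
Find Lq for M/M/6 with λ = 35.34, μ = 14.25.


a = λ/μ = 2.4800; ρ = a/6 = 0.4133
P₀ = 0.083291
Lq = P₀·a^c·ρ / (c!·(1−ρ)²) = 0.083291·232.65376·0.4133/(720·0.34418)
= 0.03232

Final: 0.03232


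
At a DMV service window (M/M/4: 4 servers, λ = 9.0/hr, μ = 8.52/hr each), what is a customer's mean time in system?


a = 1.0563; ρ = 0.2641; P₀ = 0.347076
Lq = P₀·a^c·ρ/(c!(1−ρ)²) = 0.008780
Wq = Lq/λ = 0.008780/9.0 = 0.0009756 hr
W = Wq + 1/μ = 0.0009756 + 0.11737 = 0.11835 hr

Final: 0.11835 hr


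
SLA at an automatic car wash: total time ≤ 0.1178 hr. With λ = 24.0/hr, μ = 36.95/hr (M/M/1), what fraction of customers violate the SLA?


W ~ Exponential(μ−λ) for M/M/1.
μ − λ = 36.95 − 24.0 = 12.9500
P(W > t) = e^{−(μ−λ)t} = e^{−1.5255} = 0.217510

Final: 0.217510


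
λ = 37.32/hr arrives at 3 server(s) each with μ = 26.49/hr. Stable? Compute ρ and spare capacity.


Total capacity cμ = 3·26.49 = 79.47/hr
ρ = λ/(cμ) = 37.32/79.47 = 0.4696
Stable ⇔ ρ < 1: YES
Spare capacity = cμ − λ = 79.47 − 37.32 = 42.15/hr

Final: ρ = 0.4696; stable; margin = 42.15/hr


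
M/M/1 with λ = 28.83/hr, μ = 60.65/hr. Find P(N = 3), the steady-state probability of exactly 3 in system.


ρ = 28.83/60.65 = 0.4754
P_n = (1−ρ)·ρ^n = (1 − 0.4754)·0.4754^3 = 0.5246·0.107409 = 0.056352

Final: 0.056352


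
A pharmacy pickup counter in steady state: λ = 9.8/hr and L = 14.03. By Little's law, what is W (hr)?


W = L/λ = 14.03/9.8 = 1.4316 hr

Final: 1.4316 hr


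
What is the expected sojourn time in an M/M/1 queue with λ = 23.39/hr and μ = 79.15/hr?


W = 1/(μ−λ) = 1/(79.15 − 23.39) = 1/55.76 = 0.01793 hr

Final: 0.01793 hr


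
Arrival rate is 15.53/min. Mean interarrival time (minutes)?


Mean interarrival time = 1/λ = 1/15.53 minute = 0.06439 minute
In minutes: 0.06439 × 1 = 0.06439 min

Final: 0.06439 min


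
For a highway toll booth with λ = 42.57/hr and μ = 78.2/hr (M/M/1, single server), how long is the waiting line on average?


ρ = 42.57/78.2 = 0.5444
Lq = ρ²/(1−ρ) = 0.2963/0.4556 = 0.6504

Final: 0.6504


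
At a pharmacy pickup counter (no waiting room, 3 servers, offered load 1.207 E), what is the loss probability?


B(c,a) = (a^c/c!) / Σ_{k=0}^{c} a^k/k!
a^3/3! = 0.293069
Σ terms (k=0..3): 1.00000 + 1.20700 + 0.72842 + 0.29307 = 3.228494
B = 0.293069/3.228494 = 0.090776

Final: 0.090776


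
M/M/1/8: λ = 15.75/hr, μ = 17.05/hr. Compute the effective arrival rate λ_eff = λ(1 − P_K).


ρ = 0.9238; P_K = (1−ρ)ρ^8/(1−ρ^9) = 0.079235
λ_eff = λ(1 − P_K) = 15.75·(1 − 0.079235) = 15.75·0.920765 = 14.5021 /hr

Final: 14.5021 /hr


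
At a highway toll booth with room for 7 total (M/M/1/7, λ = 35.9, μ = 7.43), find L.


ρ = 35.9/7.43 = 4.8318
L = ρ[1 − (K+1)ρ^K + Kρ^(K+1)] / [(1−ρ)(1−ρ^(K+1))]
Numerator: 4.8318·(1 − 8·61480.790619 + 7·297060.616856) = 7670805.632558
Denominator: (-3.8318)·(-297059.616856) = 1138262.085044
L = 7670805.632558/1138262.085044 = 6.7391

Final: 6.7391


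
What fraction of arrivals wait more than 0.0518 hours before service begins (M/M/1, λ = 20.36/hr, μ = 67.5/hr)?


ρ = 20.36/67.5 = 0.3016
P(Wq > t) = ρ·e^{−(μ−λ)t} = 0.3016·e^{−2.4419}
= 0.3016·0.087000 = 0.026242

Final: 0.026242


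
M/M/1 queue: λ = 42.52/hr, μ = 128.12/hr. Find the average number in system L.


ρ = λ/μ = 42.52/128.12 = 0.3319
L = ρ/(1−ρ) = 0.3319/(1 − 0.3319) = 0.3319/0.6681 = 0.4967

Final: 0.4967


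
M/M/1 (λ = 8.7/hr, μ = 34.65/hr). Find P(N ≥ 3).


ρ = 8.7/34.65 = 0.2511
P(N ≥ n) = ρ^n = 0.2511^3 = 0.015829

Final: 0.015829


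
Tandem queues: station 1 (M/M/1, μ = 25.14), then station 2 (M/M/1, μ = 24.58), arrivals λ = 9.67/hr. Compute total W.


Each node sees arrival rate λ = 9.67/hr (tandem ⇒ throughput preserved).
W₁ = 1/(μ₁−λ) = 1/(25.14−9.67) = 0.06464 hr
W₂ = 1/(μ₂−λ) = 1/(24.58−9.67) = 0.06707 hr
W_total = W₁ + W₂ = 0.06464 + 0.06707 = 0.13171 hr

Final: 0.13171 hr


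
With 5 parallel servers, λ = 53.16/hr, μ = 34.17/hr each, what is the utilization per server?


ρ = λ/(cμ) = 53.16/(5·34.17) = 53.16/170.85 = 0.3112

Final: 0.3112


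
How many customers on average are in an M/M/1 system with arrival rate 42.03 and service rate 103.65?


ρ = λ/μ = 42.03/103.65 = 0.4055
L = ρ/(1−ρ) = 0.4055/(1 − 0.4055) = 0.4055/0.5945 = 0.6821

Final: 0.6821


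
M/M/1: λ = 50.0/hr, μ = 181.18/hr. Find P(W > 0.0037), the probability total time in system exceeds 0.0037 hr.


W ~ Exponential(μ−λ) for M/M/1.
μ − λ = 181.18 − 50.0 = 131.1800
P(W > t) = e^{−(μ−λ)t} = e^{−0.4854} = 0.615472

Final: 0.615472


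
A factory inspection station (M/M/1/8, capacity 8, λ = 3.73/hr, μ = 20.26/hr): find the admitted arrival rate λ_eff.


ρ = 0.1841; P_K = (1−ρ)ρ^8/(1−ρ^9) = 0.000001077
λ_eff = λ(1 − P_K) = 3.73·(1 − 0.000001077) = 3.73·0.999999 = 3.7300 /hr

Final: 3.7300 /hr


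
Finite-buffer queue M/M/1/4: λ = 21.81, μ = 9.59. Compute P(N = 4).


ρ = λ/μ = 21.81/9.59 = 2.2742
P_K = (1−ρ)ρ^K/(1−ρ^(K+1)) = (-1.2742·26.751506)/(1 − 60.839452)
= -34.087946/-59.839452 = 0.569657

Final: 0.569657


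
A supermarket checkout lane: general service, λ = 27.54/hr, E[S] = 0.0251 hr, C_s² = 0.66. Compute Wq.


ρ = λ·E[S] = 27.54·0.0251 = 0.6913
E[S²] = E[S]²(1+C_s²) = 0.0251²·(1+0.66) = 0.001046
Wq = λ·E[S²]/(2(1−ρ)) = 27.54·0.001046/(2·0.3087) = 0.04664 hr

Final: 0.04664 hr


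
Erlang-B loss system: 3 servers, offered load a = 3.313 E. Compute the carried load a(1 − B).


B(3,3.313) = 0.382092 (Erlang-B)
Carried load = a(1 − B) = 3.313·(1 − 0.382092) = 3.313·0.617908 = 2.0471 E

Final: 2.0471 Erlangs


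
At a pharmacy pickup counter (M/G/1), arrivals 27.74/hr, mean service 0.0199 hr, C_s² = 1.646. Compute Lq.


ρ = λ·E[S] = 27.74·0.0199 = 0.5520
Lq = ρ²(1+C_s²)/(2(1−ρ)) = 0.3047·(1+1.646)/(2·0.4480)
= 0.3047·2.6460/0.8959 = 0.89997

Final: 0.89997


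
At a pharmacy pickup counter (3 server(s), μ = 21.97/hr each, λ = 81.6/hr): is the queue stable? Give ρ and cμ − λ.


Total capacity cμ = 3·21.97 = 65.91/hr
ρ = λ/(cμ) = 81.6/65.91 = 1.2381
Stable ⇔ ρ < 1: NO
Spare capacity = cμ − λ = 65.91 − 81.6 = -15.69/hr

Final: ρ = 1.2381; unstable; margin = -15.69/hr


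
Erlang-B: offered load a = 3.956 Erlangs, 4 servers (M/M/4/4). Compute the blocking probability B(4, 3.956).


B(c,a) = (a^c/c!) / Σ_{k=0}^{c} a^k/k!
a^4/4! = 10.205021
Σ terms (k=0..4): 1.00000 + 3.95600 + 7.82497 + 10.31852 + 10.20502 = 33.304513
B = 10.205021/33.304513 = 0.306416

Final: 0.306416


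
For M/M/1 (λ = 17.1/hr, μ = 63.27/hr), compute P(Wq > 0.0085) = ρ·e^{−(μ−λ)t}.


ρ = 17.1/63.27 = 0.2703
P(Wq > t) = ρ·e^{−(μ−λ)t} = 0.2703·e^{−0.3924}
= 0.2703·0.675403 = 0.182541

Final: 0.182541


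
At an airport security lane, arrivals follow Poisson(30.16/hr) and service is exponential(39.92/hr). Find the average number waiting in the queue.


ρ = 30.16/39.92 = 0.7555
Lq = ρ²/(1−ρ) = 0.5708/0.2445 = 2.3347

Final: 2.3347


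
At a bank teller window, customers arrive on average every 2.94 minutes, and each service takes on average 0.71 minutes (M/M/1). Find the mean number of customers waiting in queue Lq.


λ = 60/2.94 = 20.4082 /hr
μ = 60/0.71 = 84.5070 /hr
ρ = λ/μ = 20.4082/84.5070 = 0.2415
Lq = ρ²/(1−ρ) = 0.05832/0.7585 = 0.07689

Final: 0.07689


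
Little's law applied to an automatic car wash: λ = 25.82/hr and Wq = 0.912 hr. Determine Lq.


Lq = λWq = 25.82·0.912 = 23.5478

Final: 23.5478


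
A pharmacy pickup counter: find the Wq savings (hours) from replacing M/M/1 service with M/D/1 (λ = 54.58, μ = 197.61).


ρ = 54.58/197.61 = 0.2762
Wq(M/M/1) = ρ/(μ−λ) = 0.2762/143.03 = 0.001931 hr
Wq(M/D/1) = ρ/(2(μ−λ)) = 0.0009655 hr
Savings = 0.001931 − 0.0009655 = 0.0009655 hr

Final: 0.0009655 hr


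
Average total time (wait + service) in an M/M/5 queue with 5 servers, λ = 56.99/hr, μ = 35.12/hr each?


a = 1.6227; ρ = 0.3245; P₀ = 0.196880
Lq = P₀·a^c·ρ/(c!(1−ρ)²) = 0.01313
Wq = Lq/λ = 0.01313/56.99 = 0.0002304 hr
W = Wq + 1/μ = 0.0002304 + 0.02847 = 0.02870 hr

Final: 0.02870 hr


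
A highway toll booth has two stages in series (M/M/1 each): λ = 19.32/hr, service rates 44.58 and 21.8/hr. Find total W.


Each node sees arrival rate λ = 19.32/hr (tandem ⇒ throughput preserved).
W₁ = 1/(μ₁−λ) = 1/(44.58−19.32) = 0.03959 hr
W₂ = 1/(μ₂−λ) = 1/(21.8−19.32) = 0.40323 hr
W_total = W₁ + W₂ = 0.03959 + 0.40323 = 0.44281 hr

Final: 0.44281 hr


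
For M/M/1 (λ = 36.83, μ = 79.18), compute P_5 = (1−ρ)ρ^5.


ρ = 36.83/79.18 = 0.4651
P_n = (1−ρ)·ρ^n = (1 − 0.4651)·0.4651^5 = 0.5349·0.021774 = 0.011646

Final: 0.011646


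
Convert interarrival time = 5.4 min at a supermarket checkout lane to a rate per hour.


λ = 1/(interarrival time) in consistent units.
1 hour = 60 min, so λ = 60/5.4 = 11.1111 per hour

Final: 11.1111 /hr


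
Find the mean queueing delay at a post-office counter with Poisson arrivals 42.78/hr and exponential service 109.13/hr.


ρ = 42.78/109.13 = 0.3920
Wq = ρ/(μ−λ) = 0.3920/(109.13 − 42.78) = 0.3920/66.35 = 0.005908 hr

Final: 0.005908 hr


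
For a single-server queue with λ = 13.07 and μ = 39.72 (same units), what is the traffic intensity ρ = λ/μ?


ρ = λ/μ = 13.07/39.72 = 0.3291

Final: 0.3291


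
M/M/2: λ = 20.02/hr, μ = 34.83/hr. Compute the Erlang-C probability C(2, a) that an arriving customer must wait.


a = λ/μ = 0.5748; ρ = a/2 = 0.2874
P₀ = 0.553524 (from M/M/c formula)
C(c,a) = [a^c/(c!(1−ρ))]·P₀ = [0.33039/(2·0.7126)]·0.553524
= 0.23182·0.553524 = 0.128315

Final: 0.128315


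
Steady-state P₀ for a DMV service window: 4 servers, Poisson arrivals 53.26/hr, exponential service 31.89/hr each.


a = λ/μ = 53.26/31.89 = 1.6701; ρ = a/c = 0.4175
Σ_{k=0}^{3} a^k/k! (terms k=0..3) = 1.00000 + 1.67012 + 1.39464 + 0.77641 = 4.84117
Tail: a^4/(4!(1−ρ)) = 7.78012/(24·0.5825) = 0.55655
P₀ = 1/(4.84117 + 0.55655) = 1/5.39771 = 0.185264

Final: 0.185264


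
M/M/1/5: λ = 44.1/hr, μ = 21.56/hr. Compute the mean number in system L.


ρ = 44.1/21.56 = 2.0455
L = ρ[1 − (K+1)ρ^K + Kρ^(K+1)] / [(1−ρ)(1−ρ^(K+1))]
Numerator: 2.0455·(1 − 6·35.805452 + 5·73.238425) = 311.644252
Denominator: (-1.0455)·(-72.238425) = 75.521990
L = 311.644252/75.521990 = 4.1265

Final: 4.1265


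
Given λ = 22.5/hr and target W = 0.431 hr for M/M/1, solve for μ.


W = 1/(μ−λ) ⇒ μ − λ = 1/W = 1/0.431 = 2.3202
μ = λ + 1/W = 22.5 + 2.3202 = 24.8202 per hr

Final: 24.8202 /hr


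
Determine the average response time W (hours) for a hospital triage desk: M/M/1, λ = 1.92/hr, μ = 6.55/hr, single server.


W = 1/(μ−λ) = 1/(6.55 − 1.92) = 1/4.63 = 0.2160 hr

Final: 0.2160 hr


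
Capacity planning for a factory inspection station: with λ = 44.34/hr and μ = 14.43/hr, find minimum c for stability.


Stability requires cμ > λ ⇔ c > λ/μ.
λ/μ = 44.34/14.43 = 3.0728
Minimum integer c = ⌊3.0728⌋ + 1 = 4
Check: 4·14.43 = 57.72 > 44.34, while 3·14.43 = 43.29 ≤ 44.34

Final: 4 servers


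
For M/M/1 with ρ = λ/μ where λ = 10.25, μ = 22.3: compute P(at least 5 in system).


ρ = 10.25/22.3 = 0.4596
P(N ≥ n) = ρ^n = 0.4596^5 = 0.020516

Final: 0.020516


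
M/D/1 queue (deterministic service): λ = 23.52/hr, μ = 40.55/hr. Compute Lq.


ρ = 23.52/40.55 = 0.5800
M/D/1: Lq = ρ²/(2(1−ρ)) = 0.3364/(2·0.4200) = 0.40053

Final: 0.40053


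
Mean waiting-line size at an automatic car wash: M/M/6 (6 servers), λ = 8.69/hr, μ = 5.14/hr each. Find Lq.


a = λ/μ = 1.6907; ρ = a/6 = 0.2818
P₀ = 0.184300
Lq = P₀·a^c·ρ / (c!·(1−ρ)²) = 0.184300·23.35285·0.2818/(720·0.51584)
= 0.003265

Final: 0.003265


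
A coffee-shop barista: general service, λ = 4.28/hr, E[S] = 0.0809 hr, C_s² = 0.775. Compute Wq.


ρ = λ·E[S] = 4.28·0.0809 = 0.3463
E[S²] = E[S]²(1+C_s²) = 0.0809²·(1+0.775) = 0.011617
Wq = λ·E[S²]/(2(1−ρ)) = 4.28·0.011617/(2·0.6537) = 0.03803 hr

Final: 0.03803 hr


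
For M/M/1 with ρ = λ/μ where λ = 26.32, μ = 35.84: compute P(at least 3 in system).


ρ = 26.32/35.84 = 0.7344
P(N ≥ n) = ρ^n = 0.7344^3 = 0.396053

Final: 0.396053


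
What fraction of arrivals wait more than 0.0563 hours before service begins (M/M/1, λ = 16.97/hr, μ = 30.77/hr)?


ρ = 16.97/30.77 = 0.5515
P(Wq > t) = ρ·e^{−(μ−λ)t} = 0.5515·e^{−0.7769}
= 0.5515·0.459811 = 0.253591

Final: 0.253591


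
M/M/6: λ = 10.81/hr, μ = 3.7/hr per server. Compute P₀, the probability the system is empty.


a = λ/μ = 10.81/3.7 = 2.9216; ρ = a/c = 0.4869
Σ_{k=0}^{5} a^k/k! (terms k=0..5) = 1.00000 + 2.92162 + 4.26794 + 4.15643 + 3.03588 + 1.77394 = 17.15581
Tail: a^6/(6!(1−ρ)) = 621.93331/(720·0.5131) = 1.68361
P₀ = 1/(17.15581 + 1.68361) = 1/18.83942 = 0.053080

Final: 0.053080


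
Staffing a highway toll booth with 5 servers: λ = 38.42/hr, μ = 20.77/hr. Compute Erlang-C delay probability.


a = λ/μ = 1.8498; ρ = a/5 = 0.3700
P₀ = 0.156499 (from M/M/c formula)
C(c,a) = [a^c/(c!(1−ρ))]·P₀ = [21.65730/(120·0.6300)]·0.156499
= 0.28645·0.156499 = 0.044830

Final: 0.044830


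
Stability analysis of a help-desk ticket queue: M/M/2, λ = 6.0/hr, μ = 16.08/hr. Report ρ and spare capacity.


Total capacity cμ = 2·16.08 = 32.16/hr
ρ = λ/(cμ) = 6.0/32.16 = 0.1866
Stable ⇔ ρ < 1: YES
Spare capacity = cμ − λ = 32.16 − 6.0 = 26.16/hr

Final: ρ = 0.1866; stable; margin = 26.16/hr


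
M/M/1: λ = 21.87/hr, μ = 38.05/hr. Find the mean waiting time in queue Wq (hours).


ρ = 21.87/38.05 = 0.5748
Wq = ρ/(μ−λ) = 0.5748/(38.05 − 21.87) = 0.5748/16.18 = 0.03552 hr

Final: 0.03552 hr


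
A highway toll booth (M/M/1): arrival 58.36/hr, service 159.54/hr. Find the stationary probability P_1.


ρ = 58.36/159.54 = 0.3658
P_n = (1−ρ)·ρ^n = (1 − 0.3658)·0.3658^1 = 0.6342·0.365802 = 0.231991

Final: 0.231991


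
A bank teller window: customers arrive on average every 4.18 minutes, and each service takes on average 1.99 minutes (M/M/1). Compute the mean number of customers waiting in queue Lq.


λ = 60/4.18 = 14.3541 /hr
μ = 60/1.99 = 30.1508 /hr
ρ = λ/μ = 14.3541/30.1508 = 0.4761
Lq = ρ²/(1−ρ) = 0.2266/0.5239 = 0.4326

Final: 0.4326


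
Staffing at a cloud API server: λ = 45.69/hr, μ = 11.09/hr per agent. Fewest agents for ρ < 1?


Stability requires cμ > λ ⇔ c > λ/μ.
λ/μ = 45.69/11.09 = 4.1199
Minimum integer c = ⌊4.1199⌋ + 1 = 5
Check: 5·11.09 = 55.45 > 45.69, while 4·11.09 = 44.36 ≤ 45.69

Final: 5 servers


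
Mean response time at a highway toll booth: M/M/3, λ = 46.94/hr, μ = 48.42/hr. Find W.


a = 0.9694; ρ = 0.3231; P₀ = 0.375421
Lq = P₀·a^c·ρ/(c!(1−ρ)²) = 0.04021
Wq = Lq/λ = 0.04021/46.94 = 0.0008566 hr
W = Wq + 1/μ = 0.0008566 + 0.02065 = 0.02151 hr

Final: 0.02151 hr


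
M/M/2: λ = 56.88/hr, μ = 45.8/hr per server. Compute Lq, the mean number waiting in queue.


a = λ/μ = 1.2419; ρ = a/2 = 0.6210
P₀ = 0.233836
Lq = P₀·a^c·ρ / (c!·(1−ρ)²) = 0.233836·1.54237·0.6210/(2·0.14367)
= 0.77941

Final: 0.77941


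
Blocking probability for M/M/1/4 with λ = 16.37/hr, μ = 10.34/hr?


ρ = λ/μ = 16.37/10.34 = 1.5832
P_K = (1−ρ)ρ^K/(1−ρ^(K+1)) = (-0.5832·6.282212)/(1 − 9.945822)
= -3.663611/-8.945822 = 0.409533

Final: 0.409533


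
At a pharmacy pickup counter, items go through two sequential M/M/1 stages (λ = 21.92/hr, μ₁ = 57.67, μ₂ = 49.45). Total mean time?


Each node sees arrival rate λ = 21.92/hr (tandem ⇒ throughput preserved).
W₁ = 1/(μ₁−λ) = 1/(57.67−21.92) = 0.02797 hr
W₂ = 1/(μ₂−λ) = 1/(49.45−21.92) = 0.03632 hr
W_total = W₁ + W₂ = 0.02797 + 0.03632 = 0.06430 hr

Final: 0.06430 hr


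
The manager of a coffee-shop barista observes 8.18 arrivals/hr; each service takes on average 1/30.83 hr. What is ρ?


ρ = λ/μ = 8.18/30.83 = 0.2653

Final: 0.2653


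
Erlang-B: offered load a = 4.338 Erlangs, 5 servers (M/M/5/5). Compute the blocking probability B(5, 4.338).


B(c,a) = (a^c/c!) / Σ_{k=0}^{c} a^k/k!
a^5/5! = 12.801666
Σ terms (k=0..5): 1.00000 + 4.33800 + 9.40912 + 13.60559 + 14.75526 + 12.80167 = 55.909641
B = 12.801666/55.909641 = 0.228971

Final: 0.228971


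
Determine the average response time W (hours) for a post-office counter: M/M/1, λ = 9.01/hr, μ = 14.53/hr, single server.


W = 1/(μ−λ) = 1/(14.53 − 9.01) = 1/5.52 = 0.1812 hr

Final: 0.1812 hr


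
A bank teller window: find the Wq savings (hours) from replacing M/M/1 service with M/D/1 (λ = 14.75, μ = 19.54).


ρ = 14.75/19.54 = 0.7549
Wq(M/M/1) = ρ/(μ−λ) = 0.7549/4.79 = 0.15759 hr
Wq(M/D/1) = ρ/(2(μ−λ)) = 0.07880 hr
Savings = 0.15759 − 0.07880 = 0.07880 hr

Final: 0.07880 hr


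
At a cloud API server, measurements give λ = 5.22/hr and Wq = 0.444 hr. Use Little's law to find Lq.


Lq = λWq = 5.22·0.444 = 2.3177

Final: 2.3177


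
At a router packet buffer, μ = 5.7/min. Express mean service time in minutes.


Mean service time = 1/μ = 1/5.7 minute = 0.17544 minute
In minutes: 0.17544 × 1 = 0.1754 min

Final: 0.1754 min


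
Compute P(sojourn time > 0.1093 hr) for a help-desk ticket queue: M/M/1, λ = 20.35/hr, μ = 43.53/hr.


W ~ Exponential(μ−λ) for M/M/1.
μ − λ = 43.53 − 20.35 = 23.1800
P(W > t) = e^{−(μ−λ)t} = e^{−2.5336} = 0.079375

Final: 0.079375


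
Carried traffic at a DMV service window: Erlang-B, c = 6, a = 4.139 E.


B(6,4.139) = 0.127295 (Erlang-B)
Carried load = a(1 − B) = 4.139·(1 − 0.127295) = 4.139·0.872705 = 3.6121 E

Final: 3.6121 Erlangs


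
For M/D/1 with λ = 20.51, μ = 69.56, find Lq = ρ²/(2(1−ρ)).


ρ = 20.51/69.56 = 0.2949
M/D/1: Lq = ρ²/(2(1−ρ)) = 0.08694/(2·0.7051) = 0.06165

Final: 0.06165


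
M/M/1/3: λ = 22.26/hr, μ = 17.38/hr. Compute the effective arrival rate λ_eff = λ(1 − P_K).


ρ = 1.2808; P_K = (1−ρ)ρ^3/(1−ρ^4) = 0.348877
λ_eff = λ(1 − P_K) = 22.26·(1 − 0.348877) = 22.26·0.651123 = 14.4940 /hr

Final: 14.4940 /hr


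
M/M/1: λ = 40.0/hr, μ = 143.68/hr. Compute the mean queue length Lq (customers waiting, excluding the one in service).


ρ = 40.0/143.68 = 0.2784
Lq = ρ²/(1−ρ) = 0.07750/0.7216 = 0.1074

Final: 0.1074


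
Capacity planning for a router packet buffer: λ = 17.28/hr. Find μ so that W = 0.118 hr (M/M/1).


W = 1/(μ−λ) ⇒ μ − λ = 1/W = 1/0.118 = 8.4746
μ = λ + 1/W = 17.28 + 8.4746 = 25.7546 per hr

Final: 25.7546 /hr


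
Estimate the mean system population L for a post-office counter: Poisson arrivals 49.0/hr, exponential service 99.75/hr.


ρ = λ/μ = 49.0/99.75 = 0.4912
L = ρ/(1−ρ) = 0.4912/(1 − 0.4912) = 0.4912/0.5088 = 0.9655

Final: 0.9655


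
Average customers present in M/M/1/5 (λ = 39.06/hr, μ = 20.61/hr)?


ρ = 39.06/20.61 = 1.8952
L = ρ[1 − (K+1)ρ^K + Kρ^(K+1)] / [(1−ρ)(1−ρ^(K+1))]
Numerator: 1.8952·(1 − 6·24.449571 + 5·46.336741) = 162.960898
Denominator: (-0.8952)·(-45.336741) = 40.585292
L = 162.960898/40.585292 = 4.0153

Final: 4.0153


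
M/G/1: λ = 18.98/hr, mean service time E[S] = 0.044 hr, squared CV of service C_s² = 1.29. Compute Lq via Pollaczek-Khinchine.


ρ = λ·E[S] = 18.98·0.044 = 0.8351
Lq = ρ²(1+C_s²)/(2(1−ρ)) = 0.6974·(1+1.29)/(2·0.1649)
= 0.6974·2.2900/0.3298 = 4.84323

Final: 4.84323


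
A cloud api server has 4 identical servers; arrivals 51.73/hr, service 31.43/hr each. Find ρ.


ρ = λ/(cμ) = 51.73/(4·31.43) = 51.73/125.72 = 0.4115

Final: 0.4115


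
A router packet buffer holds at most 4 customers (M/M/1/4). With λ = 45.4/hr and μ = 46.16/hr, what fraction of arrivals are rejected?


ρ = λ/μ = 45.4/46.16 = 0.9835
P_K = (1−ρ)ρ^K/(1−ρ^(K+1)) = (0.01646·0.935751)/(1 − 0.920344)
= 0.015407/0.079656 = 0.193415

Final: 0.193415


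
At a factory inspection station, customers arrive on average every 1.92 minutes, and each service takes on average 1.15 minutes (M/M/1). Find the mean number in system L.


λ = 60/1.92 = 31.2500 /hr
μ = 60/1.15 = 52.1739 /hr
ρ = λ/μ = 31.2500/52.1739 = 0.5990
L = ρ/(1−ρ) = 0.5990/0.4010 = 1.4935

Final: 1.4935


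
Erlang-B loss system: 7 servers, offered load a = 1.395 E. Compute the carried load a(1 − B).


B(7,1.395) = 0.0005056 (Erlang-B)
Carried load = a(1 − B) = 1.395·(1 − 0.0005056) = 1.395·0.999494 = 1.3943 E

Final: 1.3943 Erlangs


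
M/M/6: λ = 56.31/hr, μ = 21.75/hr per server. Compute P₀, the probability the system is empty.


a = λ/μ = 56.31/21.75 = 2.5890; ρ = a/c = 0.4315
Σ_{k=0}^{5} a^k/k! (terms k=0..5) = 1.00000 + 2.58897 + 3.35137 + 2.89219 + 1.87195 + 0.96928 = 12.67376
Tail: a^6/(6!(1−ρ)) = 301.13248/(720·0.5685) = 0.73568
P₀ = 1/(12.67376 + 0.73568) = 1/13.40944 = 0.074574

Final: 0.074574


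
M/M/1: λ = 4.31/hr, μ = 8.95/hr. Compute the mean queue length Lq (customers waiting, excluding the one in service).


ρ = 4.31/8.95 = 0.4816
Lq = ρ²/(1−ρ) = 0.2319/0.5184 = 0.4473

Final: 0.4473


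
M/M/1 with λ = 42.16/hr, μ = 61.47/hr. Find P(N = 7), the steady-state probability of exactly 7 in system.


ρ = 42.16/61.47 = 0.6859
P_n = (1−ρ)·ρ^n = (1 − 0.6859)·0.6859^7 = 0.3141·0.071394 = 0.022427

Final: 0.022427


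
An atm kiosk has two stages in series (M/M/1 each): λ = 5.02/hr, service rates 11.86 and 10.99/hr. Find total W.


Each node sees arrival rate λ = 5.02/hr (tandem ⇒ throughput preserved).
W₁ = 1/(μ₁−λ) = 1/(11.86−5.02) = 0.14620 hr
W₂ = 1/(μ₂−λ) = 1/(10.99−5.02) = 0.16750 hr
W_total = W₁ + W₂ = 0.14620 + 0.16750 = 0.31370 hr

Final: 0.31370 hr


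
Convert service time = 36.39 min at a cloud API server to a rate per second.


μ = 1/(service time) in consistent units.
1 second = 0.0166667 min, so μ = 0.0166667/36.39 = 0.0004580 per second

Final: 0.0004580 /sec


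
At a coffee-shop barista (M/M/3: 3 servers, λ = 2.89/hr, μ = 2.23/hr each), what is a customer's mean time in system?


a = 1.2960; ρ = 0.4320; P₀ = 0.264944
Lq = P₀·a^c·ρ/(c!(1−ρ)²) = 0.12869
Wq = Lq/λ = 0.12869/2.89 = 0.04453 hr
W = Wq + 1/μ = 0.04453 + 0.44843 = 0.49296 hr

Final: 0.49296 hr


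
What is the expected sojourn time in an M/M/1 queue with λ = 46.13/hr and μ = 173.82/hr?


W = 1/(μ−λ) = 1/(173.82 − 46.13) = 1/127.69 = 0.007831 hr

Final: 0.007831 hr


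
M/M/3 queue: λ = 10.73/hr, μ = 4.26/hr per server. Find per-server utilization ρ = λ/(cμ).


ρ = λ/(cμ) = 10.73/(3·4.26) = 10.73/12.78 = 0.8396

Final: 0.8396


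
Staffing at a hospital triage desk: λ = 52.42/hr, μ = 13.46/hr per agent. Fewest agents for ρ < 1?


Stability requires cμ > λ ⇔ c > λ/μ.
λ/μ = 52.42/13.46 = 3.8945
Minimum integer c = ⌊3.8945⌋ + 1 = 4
Check: 4·13.46 = 53.84 > 52.42, while 3·13.46 = 40.38 ≤ 52.42

Final: 4 servers


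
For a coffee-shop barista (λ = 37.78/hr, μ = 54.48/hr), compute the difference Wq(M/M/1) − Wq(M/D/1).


ρ = 37.78/54.48 = 0.6935
Wq(M/M/1) = ρ/(μ−λ) = 0.6935/16.70 = 0.04152 hr
Wq(M/D/1) = ρ/(2(μ−λ)) = 0.02076 hr
Savings = 0.04152 − 0.02076 = 0.02076 hr

Final: 0.02076 hr


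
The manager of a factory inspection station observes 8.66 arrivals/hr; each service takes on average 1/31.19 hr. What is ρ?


ρ = λ/μ = 8.66/31.19 = 0.2777

Final: 0.2777


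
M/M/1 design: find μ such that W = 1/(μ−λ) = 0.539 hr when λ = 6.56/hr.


W = 1/(μ−λ) ⇒ μ − λ = 1/W = 1/0.539 = 1.8553
μ = λ + 1/W = 6.56 + 1.8553 = 8.4153 per hr

Final: 8.4153 /hr


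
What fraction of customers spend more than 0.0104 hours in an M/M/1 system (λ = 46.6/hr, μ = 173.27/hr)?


W ~ Exponential(μ−λ) for M/M/1.
μ − λ = 173.27 − 46.6 = 126.6700
P(W > t) = e^{−(μ−λ)t} = e^{−1.3174} = 0.267839

Final: 0.267839


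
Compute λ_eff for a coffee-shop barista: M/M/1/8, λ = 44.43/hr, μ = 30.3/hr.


ρ = 1.4663; P_K = (1−ρ)ρ^8/(1−ρ^9) = 0.328510
λ_eff = λ(1 − P_K) = 44.43·(1 − 0.328510) = 44.43·0.671490 = 29.8343 /hr

Final: 29.8343 /hr


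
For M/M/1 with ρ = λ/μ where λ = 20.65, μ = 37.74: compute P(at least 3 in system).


ρ = 20.65/37.74 = 0.5472
P(N ≥ n) = ρ^n = 0.5472^3 = 0.163815

Final: 0.163815


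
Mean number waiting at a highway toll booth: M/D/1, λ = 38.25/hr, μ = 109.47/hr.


ρ = 38.25/109.47 = 0.3494
M/D/1: Lq = ρ²/(2(1−ρ)) = 0.1221/(2·0.6506) = 0.09383

Final: 0.09383


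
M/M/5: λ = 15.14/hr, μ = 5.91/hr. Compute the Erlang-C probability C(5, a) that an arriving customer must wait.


a = λ/μ = 2.5618; ρ = a/5 = 0.5124
P₀ = 0.075047 (from M/M/c formula)
C(c,a) = [a^c/(c!(1−ρ))]·P₀ = [110.32958/(120·0.4876)]·0.075047
= 1.88540·0.075047 = 0.141494

Final: 0.141494


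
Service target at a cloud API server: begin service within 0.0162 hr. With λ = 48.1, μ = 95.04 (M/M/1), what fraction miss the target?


ρ = 48.1/95.04 = 0.5061
P(Wq > t) = ρ·e^{−(μ−λ)t} = 0.5061·e^{−0.7604}
= 0.5061·0.467466 = 0.236586

Final: 0.236586


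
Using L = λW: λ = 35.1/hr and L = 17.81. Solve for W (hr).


W = L/λ = 17.81/35.1 = 0.5074 hr

Final: 0.5074 hr


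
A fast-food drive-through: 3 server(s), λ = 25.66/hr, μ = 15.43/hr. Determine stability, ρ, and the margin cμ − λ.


Total capacity cμ = 3·15.43 = 46.29/hr
ρ = λ/(cμ) = 25.66/46.29 = 0.5543
Stable ⇔ ρ < 1: YES
Spare capacity = cμ − λ = 46.29 − 25.66 = 20.63/hr

Final: ρ = 0.5543; stable; margin = 20.63/hr


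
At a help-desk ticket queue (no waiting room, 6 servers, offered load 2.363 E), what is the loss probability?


B(c,a) = (a^c/c!) / Σ_{k=0}^{c} a^k/k!
a^6/6! = 0.241796
Σ terms (k=0..6): 1.00000 + 2.36300 + 2.79188 + 2.19907 + 1.29910 + 0.61396 + 0.24180 = 10.508815
B = 0.241796/10.508815 = 0.023009

Final: 0.023009


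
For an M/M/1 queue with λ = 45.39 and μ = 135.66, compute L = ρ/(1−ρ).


ρ = λ/μ = 45.39/135.66 = 0.3346
L = ρ/(1−ρ) = 0.3346/(1 − 0.3346) = 0.3346/0.6654 = 0.5028

Final: 0.5028


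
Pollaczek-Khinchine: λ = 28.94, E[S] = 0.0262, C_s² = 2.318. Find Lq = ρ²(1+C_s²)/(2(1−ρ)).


ρ = λ·E[S] = 28.94·0.0262 = 0.7582
Lq = ρ²(1+C_s²)/(2(1−ρ)) = 0.5749·(1+2.318)/(2·0.2418)
= 0.5749·3.3180/0.4835 = 3.94494

Final: 3.94494


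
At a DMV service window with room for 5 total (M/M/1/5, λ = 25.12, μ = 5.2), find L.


ρ = 25.12/5.2 = 4.8308
L = ρ[1 − (K+1)ρ^K + Kρ^(K+1)] / [(1−ρ)(1−ρ^(K+1))]
Numerator: 4.8308·(1 − 6·2630.761377 + 5·12708.601111) = 230714.820175
Denominator: (-3.8308)·(-12707.601111) = 48679.887334
L = 230714.820175/48679.887334 = 4.7394

Final: 4.7394


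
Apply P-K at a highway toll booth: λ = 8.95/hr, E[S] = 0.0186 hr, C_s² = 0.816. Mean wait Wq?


ρ = λ·E[S] = 8.95·0.0186 = 0.1665
E[S²] = E[S]²(1+C_s²) = 0.0186²·(1+0.816) = 0.0006283
Wq = λ·E[S²]/(2(1−ρ)) = 8.95·0.0006283/(2·0.8335) = 0.003373 hr

Final: 0.003373 hr


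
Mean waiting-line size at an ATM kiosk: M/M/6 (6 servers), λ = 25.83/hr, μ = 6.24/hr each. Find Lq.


a = λ/μ = 4.1394; ρ = a/6 = 0.6899
P₀ = 0.014200
Lq = P₀·a^c·ρ / (c!·(1−ρ)²) = 0.014200·5030.82139·0.6899/(720·0.09616)
= 0.71186

Final: 0.71186


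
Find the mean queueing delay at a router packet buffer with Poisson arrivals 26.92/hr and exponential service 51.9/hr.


ρ = 26.92/51.9 = 0.5187
Wq = ρ/(μ−λ) = 0.5187/(51.9 − 26.92) = 0.5187/24.98 = 0.02076 hr

Final: 0.02076 hr


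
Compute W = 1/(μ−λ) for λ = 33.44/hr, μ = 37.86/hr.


W = 1/(μ−λ) = 1/(37.86 − 33.44) = 1/4.42 = 0.2262 hr

Final: 0.2262 hr


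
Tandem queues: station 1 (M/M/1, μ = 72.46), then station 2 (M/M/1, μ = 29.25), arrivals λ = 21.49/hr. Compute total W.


Each node sees arrival rate λ = 21.49/hr (tandem ⇒ throughput preserved).
W₁ = 1/(μ₁−λ) = 1/(72.46−21.49) = 0.01962 hr
W₂ = 1/(μ₂−λ) = 1/(29.25−21.49) = 0.12887 hr
W_total = W₁ + W₂ = 0.01962 + 0.12887 = 0.14849 hr

Final: 0.14849 hr


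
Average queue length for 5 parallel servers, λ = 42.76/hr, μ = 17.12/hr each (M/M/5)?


a = λ/μ = 2.4977; ρ = a/5 = 0.4995
P₀ = 0.080297
Lq = P₀·a^c·ρ / (c!·(1−ρ)²) = 0.080297·97.20076·0.4995/(120·0.25047)
= 0.12972

Final: 0.12972


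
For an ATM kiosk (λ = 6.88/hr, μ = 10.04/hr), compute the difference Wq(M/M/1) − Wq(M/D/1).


ρ = 6.88/10.04 = 0.6853
Wq(M/M/1) = ρ/(μ−λ) = 0.6853/3.16 = 0.21685 hr
Wq(M/D/1) = ρ/(2(μ−λ)) = 0.10843 hr
Savings = 0.21685 − 0.10843 = 0.10843 hr

Final: 0.10843 hr


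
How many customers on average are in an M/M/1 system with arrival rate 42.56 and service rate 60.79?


ρ = λ/μ = 42.56/60.79 = 0.7001
L = ρ/(1−ρ) = 0.7001/(1 − 0.7001) = 0.7001/0.2999 = 2.3346

Final: 2.3346


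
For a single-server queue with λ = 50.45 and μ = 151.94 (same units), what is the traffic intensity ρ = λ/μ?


ρ = λ/μ = 50.45/151.94 = 0.3320

Final: 0.3320


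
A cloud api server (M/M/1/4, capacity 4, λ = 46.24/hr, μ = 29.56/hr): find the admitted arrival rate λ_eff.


ρ = 1.5643; P_K = (1−ρ)ρ^4/(1−ρ^5) = 0.403843
λ_eff = λ(1 − P_K) = 46.24·(1 − 0.403843) = 46.24·0.596157 = 27.5663 /hr

Final: 27.5663 /hr


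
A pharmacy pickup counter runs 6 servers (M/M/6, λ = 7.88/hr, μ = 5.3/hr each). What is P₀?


a = λ/μ = 7.88/5.3 = 1.4868; ρ = a/c = 0.2478
Σ_{k=0}^{5} a^k/k! (terms k=0..5) = 1.00000 + 1.48679 + 1.10528 + 0.54777 + 0.20361 + 0.06054 = 4.40399
Tail: a^6/(6!(1−ρ)) = 10.80195/(720·0.7522) = 0.01995
P₀ = 1/(4.40399 + 0.01995) = 1/4.42394 = 0.226043

Final: 0.226043


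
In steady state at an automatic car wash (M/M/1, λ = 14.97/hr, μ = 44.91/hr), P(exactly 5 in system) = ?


ρ = 14.97/44.91 = 0.3333
P_n = (1−ρ)·ρ^n = (1 − 0.3333)·0.3333^5 = 0.6667·0.004115 = 0.002743

Final: 0.002743


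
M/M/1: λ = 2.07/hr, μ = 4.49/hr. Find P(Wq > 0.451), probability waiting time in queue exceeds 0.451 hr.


ρ = 2.07/4.49 = 0.4610
P(Wq > t) = ρ·e^{−(μ−λ)t} = 0.4610·e^{−1.0914}
= 0.4610·0.335739 = 0.154784

Final: 0.154784


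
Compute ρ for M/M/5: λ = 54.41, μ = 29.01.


ρ = λ/(cμ) = 54.41/(5·29.01) = 54.41/145.05 = 0.3751

Final: 0.3751


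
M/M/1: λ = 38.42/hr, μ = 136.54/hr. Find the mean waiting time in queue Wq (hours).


ρ = 38.42/136.54 = 0.2814
Wq = ρ/(μ−λ) = 0.2814/(136.54 − 38.42) = 0.2814/98.12 = 0.002868 hr

Final: 0.002868 hr


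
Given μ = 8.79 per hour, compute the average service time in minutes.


Mean service time = 1/μ = 1/8.79 hour = 0.11377 hour
In minutes: 0.11377 × 60 = 6.8259 min

Final: 6.8259 min


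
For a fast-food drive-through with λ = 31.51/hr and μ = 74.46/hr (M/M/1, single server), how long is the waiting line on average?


ρ = 31.51/74.46 = 0.4232
Lq = ρ²/(1−ρ) = 0.1791/0.5768 = 0.3105

Final: 0.3105


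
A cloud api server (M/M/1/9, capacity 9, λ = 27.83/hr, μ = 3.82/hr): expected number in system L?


ρ = 27.83/3.82 = 7.2853
L = ρ[1 − (K+1)ρ^K + Kρ^(K+1)] / [(1−ρ)(1−ρ^(K+1))]
Numerator: 7.2853·(1 − 10·57816073.098485 + 9·421209768.149435) = 23405810867.254059
Denominator: (-6.2853)·(-421209767.149435) = 2647446730.172232
L = 23405810867.254059/2647446730.172232 = 8.8409

Final: 8.8409


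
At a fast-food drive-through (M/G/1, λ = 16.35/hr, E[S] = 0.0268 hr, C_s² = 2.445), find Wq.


ρ = λ·E[S] = 16.35·0.0268 = 0.4382
E[S²] = E[S]²(1+C_s²) = 0.0268²·(1+2.445) = 0.002474
Wq = λ·E[S²]/(2(1−ρ)) = 16.35·0.002474/(2·0.5618) = 0.03600 hr

Final: 0.03600 hr
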